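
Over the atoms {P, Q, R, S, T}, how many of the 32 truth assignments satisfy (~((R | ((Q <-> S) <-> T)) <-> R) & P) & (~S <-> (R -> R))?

2

Initial set: {((~((R | ((Q <-> S) <-> T)) <-> R) & P) & (~S <-> (R -> R)))}.
((~((R | ((Q <-> S) <-> T)) <-> R) & P) & (~S <-> (R -> R))): α-rule — add (~((R | ((Q <-> S) <-> T)) <-> R) & P), (~S <-> (R -> R)).
(~((R | ((Q <-> S) <-> T)) <-> R) & P): α-rule — add ~((R | ((Q <-> S) <-> T)) <-> R), P.
(~S <-> (R -> R)): β-rule — branch into ~S, (R -> R)  //  ~~S, ~(R -> R).
  branch 1 (add ~S, (R -> R)):
    ~((R | ((Q <-> S) <-> T)) <-> R): β-rule — branch into (R | ((Q <-> S) <-> T)), ~R  //  ~(R | ((Q <-> S) <-> T)), R.
      branch 1.1 (add (R | ((Q <-> S) <-> T)), ~R):
        (R -> R): β-rule — branch into ~R  //  R.
          branch 1.1.1 (add ~R):
            (R | ((Q <-> S) <-> T)): β-rule — branch into R  //  ((Q <-> S) <-> T).
              branch 1.1.1.1 (add R):
                × closes — contains both R and ~R.
              branch 1.1.1.2 (add ((Q <-> S) <-> T)):
                ((Q <-> S) <-> T): β-rule — branch into (Q <-> S), T  //  ~(Q <-> S), ~T.
                  branch 1.1.1.2.1 (add (Q <-> S), T):
                    (Q <-> S): β-rule — branch into Q, S  //  ~Q, ~S.
                      branch 1.1.1.2.1.1 (add Q, S):
                        × closes — contains both S and ~S.
                      branch 1.1.1.2.1.2 (add ~Q, ~S):
                        ○ open, literals {P=true, Q=false, R=false, S=false, T=true}.
                  branch 1.1.1.2.2 (add ~(Q <-> S), ~T):
                    ~(Q <-> S): β-rule — branch into Q, ~S  //  ~Q, S.
                      branch 1.1.1.2.2.1 (add Q, ~S):
                        ○ open, literals {P=true, Q=true, R=false, S=false, T=false}.
                      branch 1.1.1.2.2.2 (add ~Q, S):
                        × closes — contains both S and ~S.
          branch 1.1.2 (add R):
            × closes — contains both R and ~R.
      branch 1.2 (add ~(R | ((Q <-> S) <-> T)), R):
        ~(R | ((Q <-> S) <-> T)): α-rule — add ~R, ~((Q <-> S) <-> T).
        × closes — contains both R and ~R.
  branch 2 (add ~~S, ~(R -> R)):
    ~(R -> R): α-rule — add R, ~R.
    × closes — contains both R and ~R.
6 branches closed, 2 open.
Each open branch fixes some atoms; the unmentioned ones are free. Counting distinct full assignments: branch {P=true, Q=false, R=false, S=false, T=true} (none free) contributes 1 new; branch {P=true, Q=true, R=false, S=false, T=false} (none free) contributes 1 new. Total: 2.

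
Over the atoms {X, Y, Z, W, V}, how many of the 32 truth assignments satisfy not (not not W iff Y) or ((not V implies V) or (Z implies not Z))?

28

Initial set: {T (not (not not W iff Y) or ((not V implies V) or (Z implies not Z)))}.
T (not (not not W iff Y) or ((not V implies V) or (Z implies not Z))): β-rule — branch into T not (not not W iff Y)  //  T ((not V implies V) or (Z implies not Z)).
  branch 1 (add T not (not not W iff Y)):
    T not (not not W iff Y): β-rule — branch into T not not W, F Y  //  F not not W, T Y.
      branch 1.1 (add T not not W, F Y):
        T not not W: drop double negation, giving T W.
        ○ open, literals {W=true, Y=false}.
      branch 1.2 (add F not not W, T Y):
        F not not W: drop double negation, giving F W.
        ○ open, literals {W=false, Y=true}.
  branch 2 (add T ((not V implies V) or (Z implies not Z))):
    T ((not V implies V) or (Z implies not Z)): β-rule — branch into T (not V implies V)  //  T (Z implies not Z).
      branch 2.1 (add T (not V implies V)):
        T (not V implies V): β-rule — branch into F not V  //  T V.
          branch 2.1.1 (add F not V):
            ○ open, literals {V=true}.
          branch 2.1.2 (add T V):
            ○ open, literals {V=true}.
      branch 2.2 (add T (Z implies not Z)):
        T (Z implies not Z): β-rule — branch into F Z  //  T not Z.
          branch 2.2.1 (add F Z):
            ○ open, literals {Z=false}.
          branch 2.2.2 (add T not Z):
            ○ open, literals {Z=false}.
0 branches closed, 6 open.
Each open branch fixes some atoms; the unmentioned ones are free. Counting distinct full assignments: branch {W=true, Y=false} (X, Z, V) contributes 8 new; branch {W=false, Y=true} (X, Z, V) contributes 8 new; branch {V=true} (X, Y, Z, W) contributes 8 new; branch {V=true} (X, Y, Z, W) contributes 0 new; branch {Z=false} (X, Y, W, V) contributes 4 new; branch {Z=false} (X, Y, W, V) contributes 0 new. Total: 28.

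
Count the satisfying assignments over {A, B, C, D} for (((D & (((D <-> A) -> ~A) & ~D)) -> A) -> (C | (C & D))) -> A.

12

Initial set: {((((D & (((D <-> A) -> ~A) & ~D)) -> A) -> (C | (C & D))) -> A)}.
((((D & (((D <-> A) -> ~A) & ~D)) -> A) -> (C | (C & D))) -> A): β-rule — branch into ~(((D & (((D <-> A) -> ~A) & ~D)) -> A) -> (C | (C & D)))  //  A.
  branch 1 (add ~(((D & (((D <-> A) -> ~A) & ~D)) -> A) -> (C | (C & D)))):
    ~(((D & (((D <-> A) -> ~A) & ~D)) -> A) -> (C | (C & D))): α-rule — add ((D & (((D <-> A) -> ~A) & ~D)) -> A), ~(C | (C & D)).
    ~(C | (C & D)): α-rule — add ~C, ~(C & D).
    ((D & (((D <-> A) -> ~A) & ~D)) -> A): β-rule — branch into ~(D & (((D <-> A) -> ~A) & ~D))  //  A.
      branch 1.1 (add ~(D & (((D <-> A) -> ~A) & ~D))):
        ~(C & D): β-rule — branch into ~C  //  ~D.
          branch 1.1.1 (add ~C):
            ~(D & (((D <-> A) -> ~A) & ~D)): β-rule — branch into ~D  //  ~(((D <-> A) -> ~A) & ~D).
              branch 1.1.1.1 (add ~D):
                ○ open, literals {C=F, D=F}.
              branch 1.1.1.2 (add ~(((D <-> A) -> ~A) & ~D)):
                ~(((D <-> A) -> ~A) & ~D): β-rule — branch into ~((D <-> A) -> ~A)  //  ~~D.
                  branch 1.1.1.2.1 (add ~((D <-> A) -> ~A)):
                    ~((D <-> A) -> ~A): α-rule — add (D <-> A), ~~A.
                    (D <-> A): β-rule — branch into D, A  //  ~D, ~A.
                      branch 1.1.1.2.1.1 (add D, A):
                        ○ open, literals {A=T, C=F, D=T}.
                      branch 1.1.1.2.1.2 (add ~D, ~A):
                        × closes — contains both A and ~A.
                  branch 1.1.1.2.2 (add ~~D):
                    ○ open, literals {C=F, D=T}.
          branch 1.1.2 (add ~D):
            ~(D & (((D <-> A) -> ~A) & ~D)): β-rule — branch into ~D  //  ~(((D <-> A) -> ~A) & ~D).
              branch 1.1.2.1 (add ~D):
                ○ open, literals {C=F, D=F}.
              branch 1.1.2.2 (add ~(((D <-> A) -> ~A) & ~D)):
                ~(((D <-> A) -> ~A) & ~D): β-rule — branch into ~((D <-> A) -> ~A)  //  ~~D.
                  branch 1.1.2.2.1 (add ~((D <-> A) -> ~A)):
                    ~((D <-> A) -> ~A): α-rule — add (D <-> A), ~~A.
                    (D <-> A): β-rule — branch into D, A  //  ~D, ~A.
                      branch 1.1.2.2.1.1 (add D, A):
                        × closes — contains both D and ~D.
                      branch 1.1.2.2.1.2 (add ~D, ~A):
                        × closes — contains both A and ~A.
                  branch 1.1.2.2.2 (add ~~D):
                    × closes — contains both D and ~D.
      branch 1.2 (add A):
        ~(C & D): β-rule — branch into ~C  //  ~D.
          branch 1.2.1 (add ~C):
            ○ open, literals {A=T, C=F}.
          branch 1.2.2 (add ~D):
            ○ open, literals {A=T, C=F, D=F}.
  branch 2 (add A):
    ○ open, literals {A=T}.
4 branches closed, 7 open.
Each open branch fixes some atoms; the unmentioned ones are free. Counting distinct full assignments: branch {C=F, D=F} (A, B) contributes 4 new; branch {A=T, C=F, D=T} (B) contributes 2 new; branch {C=F, D=T} (A, B) contributes 2 new; branch {C=F, D=F} (A, B) contributes 0 new; branch {A=T, C=F} (B, D) contributes 0 new; branch {A=T, C=F, D=F} (B) contributes 0 new; branch {A=T} (B, C, D) contributes 4 new. Total: 12.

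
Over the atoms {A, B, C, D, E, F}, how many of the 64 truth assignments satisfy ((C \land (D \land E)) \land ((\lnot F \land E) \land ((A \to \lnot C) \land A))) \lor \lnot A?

32

Initial set: {(((C \land (D \land E)) \land ((\lnot F \land E) \land ((A \to \lnot C) \land A))) \lor \lnot A)}.
(((C \land (D \land E)) \land ((\lnot F \land E) \land ((A \to \lnot C) \land A))) \lor \lnot A): β-rule — branch into ((C \land (D \land E)) \land ((\lnot F \land E) \land ((A \to \lnot C) \land A)))  //  \lnot A.
  branch 1 (add ((C \land (D \land E)) \land ((\lnot F \land E) \land ((A \to \lnot C) \land A)))):
    ((C \land (D \land E)) \land ((\lnot F \land E) \land ((A \to \lnot C) \land A))): α-rule — add (C \land (D \land E)), ((\lnot F \land E) \land ((A \to \lnot C) \land A)).
    (C \land (D \land E)): α-rule — add C, (D \land E).
    ((\lnot F \land E) \land ((A \to \lnot C) \land A)): α-rule — add (\lnot F \land E), ((A \to \lnot C) \land A).
    (D \land E): α-rule — add D, E.
    (\lnot F \land E): α-rule — add \lnot F, E.
    ((A \to \lnot C) \land A): α-rule — add (A \to \lnot C), A.
    (A \to \lnot C): β-rule — branch into \lnot A  //  \lnot C.
      branch 1.1 (add \lnot A):
        × closes — contains both A and \lnot A.
      branch 1.2 (add \lnot C):
        × closes — contains both C and \lnot C.
  branch 2 (add \lnot A):
    ○ open, literals {A=F}.
2 branches closed, 1 open.
Each open branch fixes some atoms; the unmentioned ones are free. Counting distinct full assignments: branch {A=F} (B, C, D, E, F) contributes 32 new. Total: 32.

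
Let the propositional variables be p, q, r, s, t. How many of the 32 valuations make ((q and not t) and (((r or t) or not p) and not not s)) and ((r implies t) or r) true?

Initial set: {(((q and not t) and (((r or t) or not p) and not not s)) and ((r implies t) or r))}.
(((q and not t) and (((r or t) or not p) and not not s)) and ((r implies t) or r)): α-rule — add ((q and not t) and (((r or t) or not p) and not not s)), ((r implies t) or r).
((q and not t) and (((r or t) or not p) and not not s)): α-rule — add (q and not t), (((r or t) or not p) and not not s).
(q and not t): α-rule — add q, not t.
(((r or t) or not p) and not not s): α-rule — add ((r or t) or not p), not not s.
not not s: drop double negation, giving s.
((r implies t) or r): β-rule — branch into (r implies t)  //  r.
  branch 1 (add (r implies t)):
    ((r or t) or not p): β-rule — branch into (r or t)  //  not p.
      branch 1.1 (add (r or t)):
        (r implies t): β-rule — branch into not r  //  t.
          branch 1.1.1 (add not r):
            (r or t): β-rule — branch into r  //  t.
              branch 1.1.1.1 (add r):
                × closes — contains both r and not r.
              branch 1.1.1.2 (add t):
                × closes — contains both t and not t.
          branch 1.1.2 (add t):
            × closes — contains both t and not t.
      branch 1.2 (add not p):
        (r implies t): β-rule — branch into not r  //  t.
          branch 1.2.1 (add not r):
            ○ open, literals {p=F, q=T, r=F, s=T, t=F}.
          branch 1.2.2 (add t):
            × closes — contains both t and not t.
  branch 2 (add r):
    ((r or t) or not p): β-rule — branch into (r or t)  //  not p.
      branch 2.1 (add (r or t)):
        (r or t): β-rule — branch into r  //  t.
          branch 2.1.1 (add r):
            ○ open, literals {q=T, r=T, s=T, t=F}.
          branch 2.1.2 (add t):
            × closes — contains both t and not t.
      branch 2.2 (add not p):
        ○ open, literals {p=F, q=T, r=T, s=T, t=F}.
5 branches closed, 3 open.
Each open branch fixes some atoms; the unmentioned ones are free. Counting distinct full assignments: branch {p=F, q=T, r=F, s=T, t=F} (none free) contributes 1 new; branch {q=T, r=T, s=T, t=F} (p) contributes 2 new; branch {p=F, q=T, r=T, s=T, t=F} (none free) contributes 0 new. Total: 3.

3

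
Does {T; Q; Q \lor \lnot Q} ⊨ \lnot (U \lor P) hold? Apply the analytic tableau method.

No

Initial set: {T; Q; (Q \lor \lnot Q); \lnot \lnot (U \lor P)}.
(Q \lor \lnot Q): β-rule — branch into Q  //  \lnot Q.
  branch 1 (add Q):
    \lnot \lnot (U \lor P): β-rule — branch into U  //  P.
      branch 1.1 (add U):
        ○ open, literals {Q=true, T=true, U=true}.
      branch 1.2 (add P):
        ○ open, literals {P=true, Q=true, T=true}.
  branch 2 (add \lnot Q):
    × closes — contains both Q and \lnot Q.
1 branch closed, 2 open.
An open branch gives a countermodel: Q=true, T=true, U=true (unmentioned atoms arbitrary); the premises hold there but the conclusion fails.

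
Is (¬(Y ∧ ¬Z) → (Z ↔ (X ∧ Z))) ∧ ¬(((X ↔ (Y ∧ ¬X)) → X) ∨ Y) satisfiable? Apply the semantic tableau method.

Initial set: {T ((¬(Y ∧ ¬Z) → (Z ↔ (X ∧ Z))) ∧ ¬(((X ↔ (Y ∧ ¬X)) → X) ∨ Y))}.
T ((¬(Y ∧ ¬Z) → (Z ↔ (X ∧ Z))) ∧ ¬(((X ↔ (Y ∧ ¬X)) → X) ∨ Y)): α-rule — add T (¬(Y ∧ ¬Z) → (Z ↔ (X ∧ Z))), T ¬(((X ↔ (Y ∧ ¬X)) → X) ∨ Y).
T ¬(((X ↔ (Y ∧ ¬X)) → X) ∨ Y): α-rule — add F ((X ↔ (Y ∧ ¬X)) → X), F Y.
F ((X ↔ (Y ∧ ¬X)) → X): α-rule — add T (X ↔ (Y ∧ ¬X)), F X.
T (¬(Y ∧ ¬Z) → (Z ↔ (X ∧ Z))): β-rule — branch into F ¬(Y ∧ ¬Z)  //  T (Z ↔ (X ∧ Z)).
  branch 1 (add F ¬(Y ∧ ¬Z)):
    F ¬(Y ∧ ¬Z): α-rule — add T Y, T ¬Z.
    × closes — contains both Y and ¬Y.
  branch 2 (add T (Z ↔ (X ∧ Z))):
    T (X ↔ (Y ∧ ¬X)): β-rule — branch into T X, T (Y ∧ ¬X)  //  F X, F (Y ∧ ¬X).
      branch 2.1 (add T X, T (Y ∧ ¬X)):
        × closes — contains both X and ¬X.
      branch 2.2 (add F X, F (Y ∧ ¬X)):
        T (Z ↔ (X ∧ Z)): β-rule — branch into T Z, T (X ∧ Z)  //  F Z, F (X ∧ Z).
          branch 2.2.1 (add T Z, T (X ∧ Z)):
            T (X ∧ Z): α-rule — add T X, T Z.
            × closes — contains both X and ¬X.
          branch 2.2.2 (add F Z, F (X ∧ Z)):
            F (Y ∧ ¬X): β-rule — branch into F Y  //  F ¬X.
              branch 2.2.2.1 (add F Y):
                F (X ∧ Z): β-rule — branch into F X  //  F Z.
                  branch 2.2.2.1.1 (add F X):
                    ○ open, literals {X=0, Y=0, Z=0}.
                  branch 2.2.2.1.2 (add F Z):
                    ○ open, literals {X=0, Y=0, Z=0}.
              branch 2.2.2.2 (add F ¬X):
                × closes — contains both X and ¬X.
4 branches closed, 2 open.
An open branch gives a satisfying assignment: X=0, Y=0, Z=0.

Satisfiable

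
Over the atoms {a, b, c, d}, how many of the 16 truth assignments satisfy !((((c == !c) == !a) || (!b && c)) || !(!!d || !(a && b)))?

Initial set: {T !((((c == !c) == !a) || (!b && c)) || !(!!d || !(a && b)))}.
T !((((c == !c) == !a) || (!b && c)) || !(!!d || !(a && b))): α-rule — add F (((c == !c) == !a) || (!b && c)), F !(!!d || !(a && b)).
F (((c == !c) == !a) || (!b && c)): α-rule — add F ((c == !c) == !a), F (!b && c).
F !(!!d || !(a && b)): β-rule — branch into T !!d  //  T !(a && b).
  branch 1 (add T !!d):
    T !!d: drop double negation, giving T d.
    F ((c == !c) == !a): β-rule — branch into T (c == !c), F !a  //  F (c == !c), T !a.
      branch 1.1 (add T (c == !c), F !a):
        F (!b && c): β-rule — branch into F !b  //  F c.
          branch 1.1.1 (add F !b):
            T (c == !c): β-rule — branch into T c, T !c  //  F c, F !c.
              branch 1.1.1.1 (add T c, T !c):
                × closes — contains both c and !c.
              branch 1.1.1.2 (add F c, F !c):
                × closes — contains both c and !c.
          branch 1.1.2 (add F c):
            T (c == !c): β-rule — branch into T c, T !c  //  F c, F !c.
              branch 1.1.2.1 (add T c, T !c):
                × closes — contains both c and !c.
              branch 1.1.2.2 (add F c, F !c):
                × closes — contains both c and !c.
      branch 1.2 (add F (c == !c), T !a):
        F (!b && c): β-rule — branch into F !b  //  F c.
          branch 1.2.1 (add F !b):
            F (c == !c): β-rule — branch into T c, F !c  //  F c, T !c.
              branch 1.2.1.1 (add T c, F !c):
                ○ open, literals {a=false, b=true, c=true, d=true}.
              branch 1.2.1.2 (add F c, T !c):
                ○ open, literals {a=false, b=true, c=false, d=true}.
          branch 1.2.2 (add F c):
            F (c == !c): β-rule — branch into T c, F !c  //  F c, T !c.
              branch 1.2.2.1 (add T c, F !c):
                × closes — contains both c and !c.
              branch 1.2.2.2 (add F c, T !c):
                ○ open, literals {a=false, c=false, d=true}.
  branch 2 (add T !(a && b)):
    F ((c == !c) == !a): β-rule — branch into T (c == !c), F !a  //  F (c == !c), T !a.
      branch 2.1 (add T (c == !c), F !a):
        F (!b && c): β-rule — branch into F !b  //  F c.
          branch 2.1.1 (add F !b):
            T !(a && b): β-rule — branch into F a  //  F b.
              branch 2.1.1.1 (add F a):
                × closes — contains both a and !a.
              branch 2.1.1.2 (add F b):
                × closes — contains both b and !b.
          branch 2.1.2 (add F c):
            T !(a && b): β-rule — branch into F a  //  F b.
              branch 2.1.2.1 (add F a):
                × closes — contains both a and !a.
              branch 2.1.2.2 (add F b):
                T (c == !c): β-rule — branch into T c, T !c  //  F c, F !c.
                  branch 2.1.2.2.1 (add T c, T !c):
                    × closes — contains both c and !c.
                  branch 2.1.2.2.2 (add F c, F !c):
                    × closes — contains both c and !c.
      branch 2.2 (add F (c == !c), T !a):
        F (!b && c): β-rule — branch into F !b  //  F c.
          branch 2.2.1 (add F !b):
            T !(a && b): β-rule — branch into F a  //  F b.
              branch 2.2.1.1 (add F a):
                F (c == !c): β-rule — branch into T c, F !c  //  F c, T !c.
                  branch 2.2.1.1.1 (add T c, F !c):
                    ○ open, literals {a=false, b=true, c=true}.
                  branch 2.2.1.1.2 (add F c, T !c):
                    ○ open, literals {a=false, b=true, c=false}.
              branch 2.2.1.2 (add F b):
                × closes — contains both b and !b.
          branch 2.2.2 (add F c):
            T !(a && b): β-rule — branch into F a  //  F b.
              branch 2.2.2.1 (add F a):
                F (c == !c): β-rule — branch into T c, F !c  //  F c, T !c.
                  branch 2.2.2.1.1 (add T c, F !c):
                    × closes — contains both c and !c.
                  branch 2.2.2.1.2 (add F c, T !c):
                    ○ open, literals {a=false, c=false}.
              branch 2.2.2.2 (add F b):
                F (c == !c): β-rule — branch into T c, F !c  //  F c, T !c.
                  branch 2.2.2.2.1 (add T c, F !c):
                    × closes — contains both c and !c.
                  branch 2.2.2.2.2 (add F c, T !c):
                    ○ open, literals {a=false, b=false, c=false}.
13 branches closed, 7 open.
Each open branch fixes some atoms; the unmentioned ones are free. Counting distinct full assignments: branch {a=false, b=true, c=true, d=true} (none free) contributes 1 new; branch {a=false, b=true, c=false, d=true} (none free) contributes 1 new; branch {a=false, c=false, d=true} (b) contributes 1 new; branch {a=false, b=true, c=true} (d) contributes 1 new; branch {a=false, b=true, c=false} (d) contributes 1 new; branch {a=false, c=false} (b, d) contributes 1 new; branch {a=false, b=false, c=false} (d) contributes 0 new. Total: 6.

6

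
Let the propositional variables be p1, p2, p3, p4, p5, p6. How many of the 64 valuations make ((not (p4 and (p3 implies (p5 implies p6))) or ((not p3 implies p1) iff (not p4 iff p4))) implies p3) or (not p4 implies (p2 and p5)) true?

Initial set: {(((not (p4 and (p3 implies (p5 implies p6))) or ((not p3 implies p1) iff (not p4 iff p4))) implies p3) or (not p4 implies (p2 and p5)))}.
(((not (p4 and (p3 implies (p5 implies p6))) or ((not p3 implies p1) iff (not p4 iff p4))) implies p3) or (not p4 implies (p2 and p5))): β-rule — branch into ((not (p4 and (p3 implies (p5 implies p6))) or ((not p3 implies p1) iff (not p4 iff p4))) implies p3)  //  (not p4 implies (p2 and p5)).
  branch 1 (add ((not (p4 and (p3 implies (p5 implies p6))) or ((not p3 implies p1) iff (not p4 iff p4))) implies p3)):
    ((not (p4 and (p3 implies (p5 implies p6))) or ((not p3 implies p1) iff (not p4 iff p4))) implies p3): β-rule — branch into not (not (p4 and (p3 implies (p5 implies p6))) or ((not p3 implies p1) iff (not p4 iff p4)))  //  p3.
      branch 1.1 (add not (not (p4 and (p3 implies (p5 implies p6))) or ((not p3 implies p1) iff (not p4 iff p4)))):
        not (not (p4 and (p3 implies (p5 implies p6))) or ((not p3 implies p1) iff (not p4 iff p4))): α-rule — add not not (p4 and (p3 implies (p5 implies p6))), not ((not p3 implies p1) iff (not p4 iff p4)).
        not not (p4 and (p3 implies (p5 implies p6))): α-rule — add p4, (p3 implies (p5 implies p6)).
        not ((not p3 implies p1) iff (not p4 iff p4)): β-rule — branch into (not p3 implies p1), not (not p4 iff p4)  //  not (not p3 implies p1), (not p4 iff p4).
          branch 1.1.1 (add (not p3 implies p1), not (not p4 iff p4)):
            (p3 implies (p5 implies p6)): β-rule — branch into not p3  //  (p5 implies p6).
              branch 1.1.1.1 (add not p3):
                (not p3 implies p1): β-rule — branch into not not p3  //  p1.
                  branch 1.1.1.1.1 (add not not p3):
                    × closes — contains both p3 and not p3.
                  branch 1.1.1.1.2 (add p1):
                    not (not p4 iff p4): β-rule — branch into not p4, not p4  //  not not p4, p4.
                      branch 1.1.1.1.2.1 (add not p4, not p4):
                        × closes — contains both p4 and not p4.
                      branch 1.1.1.1.2.2 (add not not p4, p4):
                        ○ open, literals {p1=T, p3=F, p4=T}.
              branch 1.1.1.2 (add (p5 implies p6)):
                (not p3 implies p1): β-rule — branch into not not p3  //  p1.
                  branch 1.1.1.2.1 (add not not p3):
                    not (not p4 iff p4): β-rule — branch into not p4, not p4  //  not not p4, p4.
                      branch 1.1.1.2.1.1 (add not p4, not p4):
                        × closes — contains both p4 and not p4.
                      branch 1.1.1.2.1.2 (add not not p4, p4):
                        (p5 implies p6): β-rule — branch into not p5  //  p6.
                          branch 1.1.1.2.1.2.1 (add not p5):
                            ○ open, literals {p3=T, p4=T, p5=F}.
                          branch 1.1.1.2.1.2.2 (add p6):
                            ○ open, literals {p3=T, p4=T, p6=T}.
                  branch 1.1.1.2.2 (add p1):
                    not (not p4 iff p4): β-rule — branch into not p4, not p4  //  not not p4, p4.
                      branch 1.1.1.2.2.1 (add not p4, not p4):
                        × closes — contains both p4 and not p4.
                      branch 1.1.1.2.2.2 (add not not p4, p4):
                        (p5 implies p6): β-rule — branch into not p5  //  p6.
                          branch 1.1.1.2.2.2.1 (add not p5):
                            ○ open, literals {p1=T, p4=T, p5=F}.
                          branch 1.1.1.2.2.2.2 (add p6):
                            ○ open, literals {p1=T, p4=T, p6=T}.
          branch 1.1.2 (add not (not p3 implies p1), (not p4 iff p4)):
            not (not p3 implies p1): α-rule — add not p3, not p1.
            (p3 implies (p5 implies p6)): β-rule — branch into not p3  //  (p5 implies p6).
              branch 1.1.2.1 (add not p3):
                (not p4 iff p4): β-rule — branch into not p4, p4  //  not not p4, not p4.
                  branch 1.1.2.1.1 (add not p4, p4):
                    × closes — contains both p4 and not p4.
                  branch 1.1.2.1.2 (add not not p4, not p4):
                    × closes — contains both p4 and not p4.
              branch 1.1.2.2 (add (p5 implies p6)):
                (not p4 iff p4): β-rule — branch into not p4, p4  //  not not p4, not p4.
                  branch 1.1.2.2.1 (add not p4, p4):
                    × closes — contains both p4 and not p4.
                  branch 1.1.2.2.2 (add not not p4, not p4):
                    × closes — contains both p4 and not p4.
      branch 1.2 (add p3):
        ○ open, literals {p3=T}.
  branch 2 (add (not p4 implies (p2 and p5))):
    (not p4 implies (p2 and p5)): β-rule — branch into not not p4  //  (p2 and p5).
      branch 2.1 (add not not p4):
        ○ open, literals {p4=T}.
      branch 2.2 (add (p2 and p5)):
        (p2 and p5): α-rule — add p2, p5.
        ○ open, literals {p2=T, p5=T}.
8 branches closed, 8 open.
Each open branch fixes some atoms; the unmentioned ones are free. Counting distinct full assignments: branch {p1=T, p3=F, p4=T} (p2, p5, p6) contributes 8 new; branch {p3=T, p4=T, p5=F} (p1, p2, p6) contributes 8 new; branch {p3=T, p4=T, p6=T} (p1, p2, p5) contributes 4 new; branch {p1=T, p4=T, p5=F} (p2, p3, p6) contributes 0 new; branch {p1=T, p4=T, p6=T} (p2, p3, p5) contributes 0 new; branch {p3=T} (p1, p2, p4, p5, p6) contributes 20 new; branch {p4=T} (p1, p2, p3, p5, p6) contributes 8 new; branch {p2=T, p5=T} (p1, p3, p4, p6) contributes 4 new. Total: 52.

52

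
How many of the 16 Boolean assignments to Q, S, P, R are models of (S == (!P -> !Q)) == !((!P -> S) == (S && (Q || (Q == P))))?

6

Initial set: {((S == (!P -> !Q)) == !((!P -> S) == (S && (Q || (Q == P)))))}.
((S == (!P -> !Q)) == !((!P -> S) == (S && (Q || (Q == P))))): β-rule — branch into (S == (!P -> !Q)), !((!P -> S) == (S && (Q || (Q == P))))  //  !(S == (!P -> !Q)), !!((!P -> S) == (S && (Q || (Q == P)))).
  branch 1 (add (S == (!P -> !Q)), !((!P -> S) == (S && (Q || (Q == P))))):
    (S == (!P -> !Q)): β-rule — branch into S, (!P -> !Q)  //  !S, !(!P -> !Q).
      branch 1.1 (add S, (!P -> !Q)):
        !((!P -> S) == (S && (Q || (Q == P)))): β-rule — branch into (!P -> S), !(S && (Q || (Q == P)))  //  !(!P -> S), (S && (Q || (Q == P))).
          branch 1.1.1 (add (!P -> S), !(S && (Q || (Q == P)))):
            (!P -> !Q): β-rule — branch into !!P  //  !Q.
              branch 1.1.1.1 (add !!P):
                (!P -> S): β-rule — branch into !!P  //  S.
                  branch 1.1.1.1.1 (add !!P):
                    !(S && (Q || (Q == P))): β-rule — branch into !S  //  !(Q || (Q == P)).
                      branch 1.1.1.1.1.1 (add !S):
                        × closes — contains both S and !S.
                      branch 1.1.1.1.1.2 (add !(Q || (Q == P))):
                        !(Q || (Q == P)): α-rule — add !Q, !(Q == P).
                        !(Q == P): β-rule — branch into Q, !P  //  !Q, P.
                          branch 1.1.1.1.1.2.1 (add Q, !P):
                            × closes — contains both Q and !Q.
                          branch 1.1.1.1.1.2.2 (add !Q, P):
                            ○ open, literals {P=T, Q=F, S=T}.
                  branch 1.1.1.1.2 (add S):
                    !(S && (Q || (Q == P))): β-rule — branch into !S  //  !(Q || (Q == P)).
                      branch 1.1.1.1.2.1 (add !S):
                        × closes — contains both S and !S.
                      branch 1.1.1.1.2.2 (add !(Q || (Q == P))):
                        !(Q || (Q == P)): α-rule — add !Q, !(Q == P).
                        !(Q == P): β-rule — branch into Q, !P  //  !Q, P.
                          branch 1.1.1.1.2.2.1 (add Q, !P):
                            × closes — contains both Q and !Q.
                          branch 1.1.1.1.2.2.2 (add !Q, P):
                            ○ open, literals {P=T, Q=F, S=T}.
              branch 1.1.1.2 (add !Q):
                (!P -> S): β-rule — branch into !!P  //  S.
                  branch 1.1.1.2.1 (add !!P):
                    !(S && (Q || (Q == P))): β-rule — branch into !S  //  !(Q || (Q == P)).
                      branch 1.1.1.2.1.1 (add !S):
                        × closes — contains both S and !S.
                      branch 1.1.1.2.1.2 (add !(Q || (Q == P))):
                        !(Q || (Q == P)): α-rule — add !Q, !(Q == P).
                        !(Q == P): β-rule — branch into Q, !P  //  !Q, P.
                          branch 1.1.1.2.1.2.1 (add Q, !P):
                            × closes — contains both Q and !Q.
                          branch 1.1.1.2.1.2.2 (add !Q, P):
                            ○ open, literals {P=T, Q=F, S=T}.
                  branch 1.1.1.2.2 (add S):
                    !(S && (Q || (Q == P))): β-rule — branch into !S  //  !(Q || (Q == P)).
                      branch 1.1.1.2.2.1 (add !S):
                        × closes — contains both S and !S.
                      branch 1.1.1.2.2.2 (add !(Q || (Q == P))):
                        !(Q || (Q == P)): α-rule — add !Q, !(Q == P).
                        !(Q == P): β-rule — branch into Q, !P  //  !Q, P.
                          branch 1.1.1.2.2.2.1 (add Q, !P):
                            × closes — contains both Q and !Q.
                          branch 1.1.1.2.2.2.2 (add !Q, P):
                            ○ open, literals {P=T, Q=F, S=T}.
          branch 1.1.2 (add !(!P -> S), (S && (Q || (Q == P)))):
            !(!P -> S): α-rule — add !P, !S.
            × closes — contains both S and !S.
      branch 1.2 (add !S, !(!P -> !Q)):
        !(!P -> !Q): α-rule — add !P, !!Q.
        !((!P -> S) == (S && (Q || (Q == P)))): β-rule — branch into (!P -> S), !(S && (Q || (Q == P)))  //  !(!P -> S), (S && (Q || (Q == P))).
          branch 1.2.1 (add (!P -> S), !(S && (Q || (Q == P)))):
            (!P -> S): β-rule — branch into !!P  //  S.
              branch 1.2.1.1 (add !!P):
                × closes — contains both P and !P.
              branch 1.2.1.2 (add S):
                × closes — contains both S and !S.
          branch 1.2.2 (add !(!P -> S), (S && (Q || (Q == P)))):
            !(!P -> S): α-rule — add !P, !S.
            (S && (Q || (Q == P))): α-rule — add S, (Q || (Q == P)).
            × closes — contains both S and !S.
  branch 2 (add !(S == (!P -> !Q)), !!((!P -> S) == (S && (Q || (Q == P))))):
    !(S == (!P -> !Q)): β-rule — branch into S, !(!P -> !Q)  //  !S, (!P -> !Q).
      branch 2.1 (add S, !(!P -> !Q)):
        !(!P -> !Q): α-rule — add !P, !!Q.
        !!((!P -> S) == (S && (Q || (Q == P)))): β-rule — branch into (!P -> S), (S && (Q || (Q == P)))  //  !(!P -> S), !(S && (Q || (Q == P))).
          branch 2.1.1 (add (!P -> S), (S && (Q || (Q == P)))):
            (S && (Q || (Q == P))): α-rule — add S, (Q || (Q == P)).
            (!P -> S): β-rule — branch into !!P  //  S.
              branch 2.1.1.1 (add !!P):
                × closes — contains both P and !P.
              branch 2.1.1.2 (add S):
                (Q || (Q == P)): β-rule — branch into Q  //  (Q == P).
                  branch 2.1.1.2.1 (add Q):
                    ○ open, literals {P=F, Q=T, S=T}.
                  branch 2.1.1.2.2 (add (Q == P)):
                    (Q == P): β-rule — branch into Q, P  //  !Q, !P.
                      branch 2.1.1.2.2.1 (add Q, P):
                        × closes — contains both P and !P.
                      branch 2.1.1.2.2.2 (add !Q, !P):
                        × closes — contains both Q and !Q.
          branch 2.1.2 (add !(!P -> S), !(S && (Q || (Q == P)))):
            !(!P -> S): α-rule — add !P, !S.
            × closes — contains both S and !S.
      branch 2.2 (add !S, (!P -> !Q)):
        !!((!P -> S) == (S && (Q || (Q == P)))): β-rule — branch into (!P -> S), (S && (Q || (Q == P)))  //  !(!P -> S), !(S && (Q || (Q == P))).
          branch 2.2.1 (add (!P -> S), (S && (Q || (Q == P)))):
            (S && (Q || (Q == P))): α-rule — add S, (Q || (Q == P)).
            × closes — contains both S and !S.
          branch 2.2.2 (add !(!P -> S), !(S && (Q || (Q == P)))):
            !(!P -> S): α-rule — add !P, !S.
            (!P -> !Q): β-rule — branch into !!P  //  !Q.
              branch 2.2.2.1 (add !!P):
                × closes — contains both P and !P.
              branch 2.2.2.2 (add !Q):
                !(S && (Q || (Q == P))): β-rule — branch into !S  //  !(Q || (Q == P)).
                  branch 2.2.2.2.1 (add !S):
                    ○ open, literals {P=F, Q=F, S=F}.
                  branch 2.2.2.2.2 (add !(Q || (Q == P))):
                    !(Q || (Q == P)): α-rule — add !Q, !(Q == P).
                    !(Q == P): β-rule — branch into Q, !P  //  !Q, P.
                      branch 2.2.2.2.2.1 (add Q, !P):
                        × closes — contains both Q and !Q.
                      branch 2.2.2.2.2.2 (add !Q, P):
                        × closes — contains both P and !P.
20 branches closed, 6 open.
Each open branch fixes some atoms; the unmentioned ones are free. Counting distinct full assignments: branch {P=T, Q=F, S=T} (R) contributes 2 new; branch {P=T, Q=F, S=T} (R) contributes 0 new; branch {P=T, Q=F, S=T} (R) contributes 0 new; branch {P=T, Q=F, S=T} (R) contributes 0 new; branch {P=F, Q=T, S=T} (R) contributes 2 new; branch {P=F, Q=F, S=F} (R) contributes 2 new. Total: 6.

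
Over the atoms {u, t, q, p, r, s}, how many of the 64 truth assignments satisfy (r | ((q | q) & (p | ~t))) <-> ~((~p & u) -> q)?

20

Initial set: {((r | ((q | q) & (p | ~t))) <-> ~((~p & u) -> q))}.
((r | ((q | q) & (p | ~t))) <-> ~((~p & u) -> q)): β-rule — branch into (r | ((q | q) & (p | ~t))), ~((~p & u) -> q)  //  ~(r | ((q | q) & (p | ~t))), ~~((~p & u) -> q).
  branch 1 (add (r | ((q | q) & (p | ~t))), ~((~p & u) -> q)):
    ~((~p & u) -> q): α-rule — add (~p & u), ~q.
    (~p & u): α-rule — add ~p, u.
    (r | ((q | q) & (p | ~t))): β-rule — branch into r  //  ((q | q) & (p | ~t)).
      branch 1.1 (add r):
        ○ open, literals {p=F, q=F, r=T, u=T}.
      branch 1.2 (add ((q | q) & (p | ~t))):
        ((q | q) & (p | ~t)): α-rule — add (q | q), (p | ~t).
        (q | q): β-rule — branch into q  //  q.
          branch 1.2.1 (add q):
            × closes — contains both q and ~q.
          branch 1.2.2 (add q):
            × closes — contains both q and ~q.
  branch 2 (add ~(r | ((q | q) & (p | ~t))), ~~((~p & u) -> q)):
    ~(r | ((q | q) & (p | ~t))): α-rule — add ~r, ~((q | q) & (p | ~t)).
    ~~((~p & u) -> q): β-rule — branch into ~(~p & u)  //  q.
      branch 2.1 (add ~(~p & u)):
        ~((q | q) & (p | ~t)): β-rule — branch into ~(q | q)  //  ~(p | ~t).
          branch 2.1.1 (add ~(q | q)):
            ~(q | q): α-rule — add ~q, ~q.
            ~(~p & u): β-rule — branch into ~~p  //  ~u.
              branch 2.1.1.1 (add ~~p):
                ○ open, literals {p=T, q=F, r=F}.
              branch 2.1.1.2 (add ~u):
                ○ open, literals {q=F, r=F, u=F}.
          branch 2.1.2 (add ~(p | ~t)):
            ~(p | ~t): α-rule — add ~p, ~~t.
            ~(~p & u): β-rule — branch into ~~p  //  ~u.
              branch 2.1.2.1 (add ~~p):
                × closes — contains both p and ~p.
              branch 2.1.2.2 (add ~u):
                ○ open, literals {p=F, r=F, t=T, u=F}.
      branch 2.2 (add q):
        ~((q | q) & (p | ~t)): β-rule — branch into ~(q | q)  //  ~(p | ~t).
          branch 2.2.1 (add ~(q | q)):
            ~(q | q): α-rule — add ~q, ~q.
            × closes — contains both q and ~q.
          branch 2.2.2 (add ~(p | ~t)):
            ~(p | ~t): α-rule — add ~p, ~~t.
            ○ open, literals {p=F, q=T, r=F, t=T}.
4 branches closed, 5 open.
Each open branch fixes some atoms; the unmentioned ones are free. Counting distinct full assignments: branch {p=F, q=F, r=T, u=T} (t, s) contributes 4 new; branch {p=T, q=F, r=F} (u, t, s) contributes 8 new; branch {q=F, r=F, u=F} (t, p, s) contributes 4 new; branch {p=F, r=F, t=T, u=F} (q, s) contributes 2 new; branch {p=F, q=T, r=F, t=T} (u, s) contributes 2 new. Total: 20.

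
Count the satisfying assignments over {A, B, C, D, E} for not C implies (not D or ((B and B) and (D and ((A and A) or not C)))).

Initial set: {(not C implies (not D or ((B and B) and (D and ((A and A) or not C)))))}.
(not C implies (not D or ((B and B) and (D and ((A and A) or not C))))): β-rule — branch into not not C  //  (not D or ((B and B) and (D and ((A and A) or not C)))).
  branch 1 (add not not C):
    ○ open, literals {C=true}.
  branch 2 (add (not D or ((B and B) and (D and ((A and A) or not C))))):
    (not D or ((B and B) and (D and ((A and A) or not C)))): β-rule — branch into not D  //  ((B and B) and (D and ((A and A) or not C))).
      branch 2.1 (add not D):
        ○ open, literals {D=false}.
      branch 2.2 (add ((B and B) and (D and ((A and A) or not C)))):
        ((B and B) and (D and ((A and A) or not C))): α-rule — add (B and B), (D and ((A and A) or not C)).
        (B and B): α-rule — add B, B.
        (D and ((A and A) or not C)): α-rule — add D, ((A and A) or not C).
        ((A and A) or not C): β-rule — branch into (A and A)  //  not C.
          branch 2.2.1 (add (A and A)):
            (A and A): α-rule — add A, A.
            ○ open, literals {A=true, B=true, D=true}.
          branch 2.2.2 (add not C):
            ○ open, literals {B=true, C=false, D=true}.
0 branches closed, 4 open.
Each open branch fixes some atoms; the unmentioned ones are free. Counting distinct full assignments: branch {C=true} (A, B, D, E) contributes 16 new; branch {D=false} (A, B, C, E) contributes 8 new; branch {A=true, B=true, D=true} (C, E) contributes 2 new; branch {B=true, C=false, D=true} (A, E) contributes 2 new. Total: 28.

28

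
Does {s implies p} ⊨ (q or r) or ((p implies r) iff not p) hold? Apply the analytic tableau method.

Yes

Initial set: {(s implies p); not ((q or r) or ((p implies r) iff not p))}.
not ((q or r) or ((p implies r) iff not p)): α-rule — add not (q or r), not ((p implies r) iff not p).
not (q or r): α-rule — add not q, not r.
(s implies p): β-rule — branch into not s  //  p.
  branch 1 (add not s):
    not ((p implies r) iff not p): β-rule — branch into (p implies r), not not p  //  not (p implies r), not p.
      branch 1.1 (add (p implies r), not not p):
        (p implies r): β-rule — branch into not p  //  r.
          branch 1.1.1 (add not p):
            × closes — contains both p and not p.
          branch 1.1.2 (add r):
            × closes — contains both r and not r.
      branch 1.2 (add not (p implies r), not p):
        not (p implies r): α-rule — add p, not r.
        × closes — contains both p and not p.
  branch 2 (add p):
    not ((p implies r) iff not p): β-rule — branch into (p implies r), not not p  //  not (p implies r), not p.
      branch 2.1 (add (p implies r), not not p):
        (p implies r): β-rule — branch into not p  //  r.
          branch 2.1.1 (add not p):
            × closes — contains both p and not p.
          branch 2.1.2 (add r):
            × closes — contains both r and not r.
      branch 2.2 (add not (p implies r), not p):
        × closes — contains both p and not p.
All 6 branches close.
Every branch closed, so the premises entail the conclusion.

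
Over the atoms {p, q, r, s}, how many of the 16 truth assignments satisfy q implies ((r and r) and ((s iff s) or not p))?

Initial set: {T (q implies ((r and r) and ((s iff s) or not p)))}.
T (q implies ((r and r) and ((s iff s) or not p))): β-rule — branch into F q  //  T ((r and r) and ((s iff s) or not p)).
  branch 1 (add F q):
    ○ open, literals {q=F}.
  branch 2 (add T ((r and r) and ((s iff s) or not p))):
    T ((r and r) and ((s iff s) or not p)): α-rule — add T (r and r), T ((s iff s) or not p).
    T (r and r): α-rule — add T r, T r.
    T ((s iff s) or not p): β-rule — branch into T (s iff s)  //  T not p.
      branch 2.1 (add T (s iff s)):
        T (s iff s): β-rule — branch into T s, T s  //  F s, F s.
          branch 2.1.1 (add T s, T s):
            ○ open, literals {r=T, s=T}.
          branch 2.1.2 (add F s, F s):
            ○ open, literals {r=T, s=F}.
      branch 2.2 (add T not p):
        ○ open, literals {p=F, r=T}.
0 branches closed, 4 open.
Each open branch fixes some atoms; the unmentioned ones are free. Counting distinct full assignments: branch {q=F} (p, r, s) contributes 8 new; branch {r=T, s=T} (p, q) contributes 2 new; branch {r=T, s=F} (p, q) contributes 2 new; branch {p=F, r=T} (q, s) contributes 0 new. Total: 12.

12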